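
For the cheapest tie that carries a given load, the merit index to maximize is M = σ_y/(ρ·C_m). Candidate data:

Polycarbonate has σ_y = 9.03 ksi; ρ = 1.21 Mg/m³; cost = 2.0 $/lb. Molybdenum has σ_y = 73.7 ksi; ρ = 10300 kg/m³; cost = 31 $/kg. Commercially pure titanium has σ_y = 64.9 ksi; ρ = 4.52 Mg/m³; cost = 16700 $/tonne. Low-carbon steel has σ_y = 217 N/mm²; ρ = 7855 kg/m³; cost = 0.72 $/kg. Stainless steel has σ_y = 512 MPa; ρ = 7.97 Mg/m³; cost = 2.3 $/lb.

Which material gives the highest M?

low-carbon steel

Convert each candidate to consistent units, then evaluate M:
  polycarbonate: σ_y = 62.26 MPa, ρ = 1210 kg/m³, cost = 4.409 $/kg
  molybdenum: σ_y = 508.1 MPa, ρ = 10300 kg/m³, cost = 31.00 $/kg
  commercially pure titanium: σ_y = 447.5 MPa, ρ = 4520 kg/m³, cost = 16.70 $/kg
  low-carbon steel: σ_y = 217.0 MPa, ρ = 7855 kg/m³, cost = 0.7200 $/kg
  stainless steel: σ_y = 512.0 MPa, ρ = 7970 kg/m³, cost = 5.071 $/kg
  low-carbon steel: M = 38.4 kN·m per $
  stainless steel: M = 12.7 kN·m per $
  polycarbonate: M = 11.7 kN·m per $
  commercially pure titanium: M = 5.93 kN·m per $
  molybdenum: M = 1.59 kN·m per $
Highest index: low-carbon steel.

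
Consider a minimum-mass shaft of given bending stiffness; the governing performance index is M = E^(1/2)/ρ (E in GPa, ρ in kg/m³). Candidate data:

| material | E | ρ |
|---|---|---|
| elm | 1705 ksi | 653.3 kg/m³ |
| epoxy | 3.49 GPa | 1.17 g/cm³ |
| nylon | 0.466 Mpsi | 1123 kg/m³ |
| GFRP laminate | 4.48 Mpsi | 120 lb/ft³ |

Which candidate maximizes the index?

Normalizing units and computing the index:
  elm: E = 11.76 GPa, ρ = 653.3 kg/m³
  epoxy: E = 3.490 GPa, ρ = 1170 kg/m³
  nylon: E = 3.213 GPa, ρ = 1123 kg/m³
  GFRP laminate: E = 30.89 GPa, ρ = 1922 kg/m³
  elm: M = 5.25×10⁻³
  GFRP laminate: M = 2.89×10⁻³
  epoxy: M = 1.60×10⁻³
  nylon: M = 1.60×10⁻³
The maximum is for elm.

elm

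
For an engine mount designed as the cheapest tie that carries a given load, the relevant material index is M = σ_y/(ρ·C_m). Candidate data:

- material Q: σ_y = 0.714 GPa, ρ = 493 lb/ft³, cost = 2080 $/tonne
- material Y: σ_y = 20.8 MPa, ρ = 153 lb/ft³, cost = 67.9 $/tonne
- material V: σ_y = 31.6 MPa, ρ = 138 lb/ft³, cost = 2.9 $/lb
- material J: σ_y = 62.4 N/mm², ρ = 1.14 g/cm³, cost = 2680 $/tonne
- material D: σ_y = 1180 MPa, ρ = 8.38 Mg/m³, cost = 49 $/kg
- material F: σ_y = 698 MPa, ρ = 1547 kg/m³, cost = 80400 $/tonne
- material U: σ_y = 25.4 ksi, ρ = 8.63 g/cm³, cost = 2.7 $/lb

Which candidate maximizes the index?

material Y

In SI units:
  material Q: σ_y = 714.0 MPa, ρ = 7897 kg/m³, cost = 2.080 $/kg
  material Y: σ_y = 20.80 MPa, ρ = 2451 kg/m³, cost = 0.06790 $/kg
  material V: σ_y = 31.60 MPa, ρ = 2211 kg/m³, cost = 6.393 $/kg
  material J: σ_y = 62.40 MPa, ρ = 1140 kg/m³, cost = 2.680 $/kg
  material D: σ_y = 1180 MPa, ρ = 8380 kg/m³, cost = 49.00 $/kg
  material F: σ_y = 698.0 MPa, ρ = 1547 kg/m³, cost = 80.40 $/kg
  material U: σ_y = 175.1 MPa, ρ = 8630 kg/m³, cost = 5.952 $/kg
  material Y: M = 125 kN·m per $
  material Q: M = 43.5 kN·m per $
  material J: M = 20.4 kN·m per $
  material F: M = 5.61 kN·m per $
  material U: M = 3.41 kN·m per $
  material D: M = 2.87 kN·m per $
  material V: M = 2.24 kN·m per $
Material Y ranks first.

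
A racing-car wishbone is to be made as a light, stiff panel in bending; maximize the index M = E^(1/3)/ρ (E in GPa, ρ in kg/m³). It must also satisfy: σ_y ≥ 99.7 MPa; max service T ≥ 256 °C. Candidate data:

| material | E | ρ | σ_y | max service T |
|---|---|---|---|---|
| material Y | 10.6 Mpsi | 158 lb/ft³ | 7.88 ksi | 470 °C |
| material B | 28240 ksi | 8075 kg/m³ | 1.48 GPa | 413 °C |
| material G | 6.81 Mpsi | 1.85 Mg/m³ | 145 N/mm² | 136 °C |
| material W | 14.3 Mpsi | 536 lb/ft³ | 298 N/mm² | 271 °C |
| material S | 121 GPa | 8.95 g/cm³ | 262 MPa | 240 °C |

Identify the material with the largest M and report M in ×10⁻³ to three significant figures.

material B, M = 0.718×10⁻³

Screen on constraints: σ_y ≥ 99.7 MPa; max service T ≥ 256 °C. Survivors: material B, material W.
In SI units:
  material B: E = 194.7 GPa, ρ = 8075 kg/m³
  material W: E = 98.60 GPa, ρ = 8586 kg/m³
  material B: M = 0.718×10⁻³
  material W: M = 0.538×10⁻³
Material B ranks first.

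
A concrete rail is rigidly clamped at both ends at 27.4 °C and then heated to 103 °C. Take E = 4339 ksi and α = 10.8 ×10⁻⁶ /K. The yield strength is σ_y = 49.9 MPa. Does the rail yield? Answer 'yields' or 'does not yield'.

E = 4339 ksi = 29.92 GPa.
ΔT = 75.60 K. Constrained thermal stress σ = E·α·ΔT = 29.92×10³ MPa × 10.8×10⁻⁶ × 75.60 = 24.4 MPa (compressive).
Compare to σ_y = 49.9 MPa: σ < σ_y, so it does not yield.

does not yield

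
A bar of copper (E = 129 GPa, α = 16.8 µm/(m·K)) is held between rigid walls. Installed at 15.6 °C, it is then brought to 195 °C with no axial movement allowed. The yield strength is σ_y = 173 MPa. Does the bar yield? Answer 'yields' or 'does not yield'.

ΔT = 179.4 K. Constrained thermal stress σ = E·α·ΔT = 129.0×10³ MPa × 16.8×10⁻⁶ × 179.4 = 389 MPa (compressive).
Compare to σ_y = 173 MPa: σ ≥ σ_y, so it yields.

yields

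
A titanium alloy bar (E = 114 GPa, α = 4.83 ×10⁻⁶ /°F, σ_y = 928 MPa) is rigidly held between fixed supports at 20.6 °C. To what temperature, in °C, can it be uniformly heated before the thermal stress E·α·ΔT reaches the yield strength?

α = 4.83×10⁻⁶/°F × 9/5 = 8.69×10⁻⁶/K.
E·α·ΔT = 928.0 MPa ⇒ ΔT = 928.0 / (114.0×10³ × 8.69×10⁻⁶) = 936.3 K.
T = 20.6 + 936.3 = 956.9 °C.

957 °C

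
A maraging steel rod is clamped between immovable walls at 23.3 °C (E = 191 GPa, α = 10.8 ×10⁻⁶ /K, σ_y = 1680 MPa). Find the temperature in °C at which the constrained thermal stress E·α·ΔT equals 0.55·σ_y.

471 °C

E·α·ΔT = 924.0 MPa ⇒ ΔT = 924.0 / (191.0×10³ × 10.8×10⁻⁶) = 447.9 K.
T = 23.3 + 447.9 = 471.2 °C.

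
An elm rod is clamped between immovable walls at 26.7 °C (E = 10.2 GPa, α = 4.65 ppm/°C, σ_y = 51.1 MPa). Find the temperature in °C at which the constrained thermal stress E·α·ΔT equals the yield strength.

E·α·ΔT = 51.10 MPa ⇒ ΔT = 51.10 / (10.20×10³ × 4.65×10⁻⁶) = 1077 K.
T = 26.7 + 1077 = 1104 °C.

1100 °C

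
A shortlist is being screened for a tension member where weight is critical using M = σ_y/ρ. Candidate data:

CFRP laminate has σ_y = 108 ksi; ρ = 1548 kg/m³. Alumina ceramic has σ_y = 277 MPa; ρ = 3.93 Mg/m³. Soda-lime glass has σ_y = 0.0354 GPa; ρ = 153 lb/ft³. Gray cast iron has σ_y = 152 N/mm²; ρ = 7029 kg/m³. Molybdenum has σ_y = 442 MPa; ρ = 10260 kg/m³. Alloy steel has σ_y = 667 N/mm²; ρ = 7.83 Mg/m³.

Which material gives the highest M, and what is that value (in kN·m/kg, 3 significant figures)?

After converting to SI:
  CFRP laminate: σ_y = 744.6 MPa, ρ = 1548 kg/m³
  alumina ceramic: σ_y = 277.0 MPa, ρ = 3930 kg/m³
  soda-lime glass: σ_y = 35.40 MPa, ρ = 2451 kg/m³
  gray cast iron: σ_y = 152.0 MPa, ρ = 7029 kg/m³
  molybdenum: σ_y = 442.0 MPa, ρ = 10260 kg/m³
  alloy steel: σ_y = 667.0 MPa, ρ = 7830 kg/m³
  CFRP laminate: M = 481 kN·m/kg
  alloy steel: M = 85.2 kN·m/kg
  alumina ceramic: M = 70.5 kN·m/kg
  molybdenum: M = 43.1 kN·m/kg
  gray cast iron: M = 21.6 kN·m/kg
  soda-lime glass: M = 14.4 kN·m/kg
CFRP laminate has the largest M.

CFRP laminate, M = 481 kN·m/kg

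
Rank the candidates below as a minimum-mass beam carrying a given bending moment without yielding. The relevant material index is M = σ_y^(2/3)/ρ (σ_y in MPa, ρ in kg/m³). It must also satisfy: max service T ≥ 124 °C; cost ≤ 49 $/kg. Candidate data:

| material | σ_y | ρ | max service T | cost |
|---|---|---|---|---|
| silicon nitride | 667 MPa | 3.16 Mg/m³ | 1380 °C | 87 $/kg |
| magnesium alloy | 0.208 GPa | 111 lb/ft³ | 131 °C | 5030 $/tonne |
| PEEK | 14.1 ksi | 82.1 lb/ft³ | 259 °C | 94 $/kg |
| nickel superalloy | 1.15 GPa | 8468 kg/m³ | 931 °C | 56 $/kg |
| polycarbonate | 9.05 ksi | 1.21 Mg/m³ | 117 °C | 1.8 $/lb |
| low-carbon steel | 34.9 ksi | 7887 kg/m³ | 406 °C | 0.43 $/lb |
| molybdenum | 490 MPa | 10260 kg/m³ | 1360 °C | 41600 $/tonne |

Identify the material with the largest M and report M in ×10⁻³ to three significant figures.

magnesium alloy, M = 19.7×10⁻³

Screen on constraints: max service T ≥ 124 °C; cost ≤ 49 $/kg. Survivors: magnesium alloy, low-carbon steel, molybdenum.
Convert each candidate to consistent units, then evaluate M:
  magnesium alloy: σ_y = 208.0 MPa, ρ = 1778 kg/m³
  low-carbon steel: σ_y = 240.6 MPa, ρ = 7887 kg/m³
  molybdenum: σ_y = 490.0 MPa, ρ = 10260 kg/m³
  magnesium alloy: M = 19.7×10⁻³
  molybdenum: M = 6.06×10⁻³
  low-carbon steel: M = 4.91×10⁻³
The maximum is for magnesium alloy.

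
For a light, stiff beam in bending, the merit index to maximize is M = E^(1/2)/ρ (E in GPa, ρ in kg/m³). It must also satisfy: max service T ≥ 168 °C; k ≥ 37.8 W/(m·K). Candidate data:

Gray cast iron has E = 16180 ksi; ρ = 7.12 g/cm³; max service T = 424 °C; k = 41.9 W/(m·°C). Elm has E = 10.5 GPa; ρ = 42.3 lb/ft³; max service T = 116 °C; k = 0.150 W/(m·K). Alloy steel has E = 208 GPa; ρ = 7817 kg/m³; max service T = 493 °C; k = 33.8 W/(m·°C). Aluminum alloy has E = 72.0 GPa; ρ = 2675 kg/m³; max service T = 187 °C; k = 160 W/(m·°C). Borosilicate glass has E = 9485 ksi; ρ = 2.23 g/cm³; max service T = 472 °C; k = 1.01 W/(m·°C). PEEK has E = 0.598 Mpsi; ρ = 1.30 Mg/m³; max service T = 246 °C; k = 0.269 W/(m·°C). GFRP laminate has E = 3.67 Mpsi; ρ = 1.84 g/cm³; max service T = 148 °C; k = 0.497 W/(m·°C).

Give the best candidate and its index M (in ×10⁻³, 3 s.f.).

aluminum alloy, M = 3.17×10⁻³

Screen on constraints: max service T ≥ 168 °C; k ≥ 37.8 W/(m·K). Survivors: gray cast iron, aluminum alloy.
In SI units:
  gray cast iron: E = 111.6 GPa, ρ = 7120 kg/m³
  aluminum alloy: E = 72.00 GPa, ρ = 2675 kg/m³
  aluminum alloy: M = 3.17×10⁻³
  gray cast iron: M = 1.48×10⁻³
Aluminum alloy ranks first.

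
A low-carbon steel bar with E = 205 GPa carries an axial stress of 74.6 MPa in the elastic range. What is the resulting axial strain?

ε = σ/E = 74.6 / 205000 = 3.64×10⁻⁴.

3.64×10⁻⁴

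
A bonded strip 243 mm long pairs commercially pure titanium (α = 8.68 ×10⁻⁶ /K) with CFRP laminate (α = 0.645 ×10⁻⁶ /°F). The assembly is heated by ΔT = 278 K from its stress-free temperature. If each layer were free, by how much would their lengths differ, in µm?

508 µm

CFRP laminate: α = 0.645×10⁻⁶/°F × 9/5 = 1.16×10⁻⁶/K.
Δα = |8.68 − 1.16|×10⁻⁶/K = 7.52×10⁻⁶/K.
ΔL_mismatch = Δα·L·ΔT = 7.52×10⁻⁶ × 243.0 mm × 278.0 K = 508 µm.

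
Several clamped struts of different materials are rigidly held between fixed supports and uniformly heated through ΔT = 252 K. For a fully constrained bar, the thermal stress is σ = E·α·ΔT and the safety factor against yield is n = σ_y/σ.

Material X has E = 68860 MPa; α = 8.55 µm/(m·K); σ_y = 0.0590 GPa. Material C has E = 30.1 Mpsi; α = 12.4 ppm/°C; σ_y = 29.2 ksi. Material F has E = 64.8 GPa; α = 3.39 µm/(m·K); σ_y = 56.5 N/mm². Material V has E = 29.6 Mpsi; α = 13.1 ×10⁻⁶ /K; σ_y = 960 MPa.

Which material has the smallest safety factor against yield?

material C

Converting E to GPa, α to ×10⁻⁶/K, σ_y to MPa, then σ and n for each:
  material X: E = 68.86, α = 8.55, σ_y = 59.00 → σ = 148 MPa, n = 0.398
  material C: E = 207.5, α = 12.4, σ_y = 201.3 → σ = 648 MPa, n = 0.310
  material F: E = 64.80, α = 3.39, σ_y = 56.50 → σ = 55.4 MPa, n = 1.02
  material V: E = 204.1, α = 13.1, σ_y = 960.0 → σ = 674 MPa, n = 1.42
Material C has the lowest safety factor, n = 0.310.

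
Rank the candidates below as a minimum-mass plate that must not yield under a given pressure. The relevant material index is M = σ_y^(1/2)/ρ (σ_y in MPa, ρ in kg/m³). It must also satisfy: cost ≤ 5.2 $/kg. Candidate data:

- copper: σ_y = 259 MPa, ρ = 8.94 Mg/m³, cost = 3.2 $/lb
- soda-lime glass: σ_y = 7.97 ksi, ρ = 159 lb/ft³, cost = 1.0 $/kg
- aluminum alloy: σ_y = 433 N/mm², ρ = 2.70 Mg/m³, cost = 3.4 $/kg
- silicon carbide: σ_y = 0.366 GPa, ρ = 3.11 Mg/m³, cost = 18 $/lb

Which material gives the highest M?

Screen on constraints: cost ≤ 5.2 $/kg. Survivors: soda-lime glass, aluminum alloy.
Normalizing units and computing the index:
  soda-lime glass: σ_y = 54.95 MPa, ρ = 2547 kg/m³
  aluminum alloy: σ_y = 433.0 MPa, ρ = 2700 kg/m³
  aluminum alloy: M = 7.71×10⁻³
  soda-lime glass: M = 2.91×10⁻³
Aluminum alloy has the largest M.

aluminum alloy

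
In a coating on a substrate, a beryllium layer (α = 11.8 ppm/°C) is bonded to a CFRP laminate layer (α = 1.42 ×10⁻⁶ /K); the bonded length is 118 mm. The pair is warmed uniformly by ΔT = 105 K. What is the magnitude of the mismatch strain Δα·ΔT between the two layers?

1.09×10⁻³

Δα = |11.8 − 1.42|×10⁻⁶/K = 10.4×10⁻⁶/K.
Mismatch strain = Δα·ΔT = 10.4×10⁻⁶ × 105.0 = 1.09×10⁻³.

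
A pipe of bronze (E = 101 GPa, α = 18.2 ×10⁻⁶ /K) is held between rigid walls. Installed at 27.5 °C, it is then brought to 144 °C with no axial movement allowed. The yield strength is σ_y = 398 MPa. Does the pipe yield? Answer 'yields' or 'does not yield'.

ΔT = 116.5 K. Constrained thermal stress σ = E·α·ΔT = 101.0×10³ MPa × 18.2×10⁻⁶ × 116.5 = 214 MPa (compressive).
Compare to σ_y = 398 MPa: σ < σ_y, so it does not yield.

does not yield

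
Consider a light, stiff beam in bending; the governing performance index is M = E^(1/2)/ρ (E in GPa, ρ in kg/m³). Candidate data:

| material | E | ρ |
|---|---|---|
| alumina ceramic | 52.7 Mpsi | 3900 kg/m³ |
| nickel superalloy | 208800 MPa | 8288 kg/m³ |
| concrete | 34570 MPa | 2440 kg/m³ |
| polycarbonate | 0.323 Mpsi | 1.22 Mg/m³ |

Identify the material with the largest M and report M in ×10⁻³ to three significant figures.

After converting to SI:
  alumina ceramic: E = 363.4 GPa, ρ = 3900 kg/m³
  nickel superalloy: E = 208.8 GPa, ρ = 8288 kg/m³
  concrete: E = 34.57 GPa, ρ = 2440 kg/m³
  polycarbonate: E = 2.227 GPa, ρ = 1220 kg/m³
  alumina ceramic: M = 4.89×10⁻³
  concrete: M = 2.41×10⁻³
  nickel superalloy: M = 1.74×10⁻³
  polycarbonate: M = 1.22×10⁻³
The maximum is for alumina ceramic.

alumina ceramic, M = 4.89×10⁻³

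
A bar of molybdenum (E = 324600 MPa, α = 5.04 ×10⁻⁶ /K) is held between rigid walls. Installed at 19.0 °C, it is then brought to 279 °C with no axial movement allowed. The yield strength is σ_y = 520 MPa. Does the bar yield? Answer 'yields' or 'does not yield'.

E = 324600 MPa = 324.6 GPa.
ΔT = 260.0 K. Constrained thermal stress σ = E·α·ΔT = 324.6×10³ MPa × 5.04×10⁻⁶ × 260.0 = 425 MPa (compressive).
Compare to σ_y = 520 MPa: σ < σ_y, so it does not yield.

does not yield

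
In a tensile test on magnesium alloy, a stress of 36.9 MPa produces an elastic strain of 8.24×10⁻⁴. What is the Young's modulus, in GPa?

E = σ/ε = 36.9 MPa / 8.24×10⁻⁴ = 44780 MPa = 44.8 GPa.

44.8 GPa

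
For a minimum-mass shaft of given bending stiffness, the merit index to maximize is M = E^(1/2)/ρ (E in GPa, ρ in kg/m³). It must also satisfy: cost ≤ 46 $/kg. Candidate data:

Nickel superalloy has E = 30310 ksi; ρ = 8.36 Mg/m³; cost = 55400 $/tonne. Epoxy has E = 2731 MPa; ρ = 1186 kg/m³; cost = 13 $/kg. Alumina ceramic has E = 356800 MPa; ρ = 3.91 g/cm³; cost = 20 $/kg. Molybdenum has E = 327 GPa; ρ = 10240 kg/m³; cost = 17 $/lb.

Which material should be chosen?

Screen on constraints: cost ≤ 46 $/kg. Survivors: epoxy, alumina ceramic, molybdenum.
Putting every candidate on a common basis:
  epoxy: E = 2.731 GPa, ρ = 1186 kg/m³
  alumina ceramic: E = 356.8 GPa, ρ = 3910 kg/m³
  molybdenum: E = 327.0 GPa, ρ = 10240 kg/m³
  alumina ceramic: M = 4.83×10⁻³
  molybdenum: M = 1.77×10⁻³
  epoxy: M = 1.39×10⁻³
Alumina ceramic ranks first.

alumina ceramic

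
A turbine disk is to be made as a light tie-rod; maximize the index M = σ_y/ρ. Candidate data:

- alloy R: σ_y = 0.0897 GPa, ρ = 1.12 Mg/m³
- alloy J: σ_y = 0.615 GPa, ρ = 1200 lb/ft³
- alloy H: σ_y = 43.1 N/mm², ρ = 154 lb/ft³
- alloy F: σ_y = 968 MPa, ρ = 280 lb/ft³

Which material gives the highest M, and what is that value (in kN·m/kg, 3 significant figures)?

alloy F, M = 216 kN·m/kg

Normalizing units and computing the index:
  alloy R: σ_y = 89.70 MPa, ρ = 1120 kg/m³
  alloy J: σ_y = 615.0 MPa, ρ = 19220 kg/m³
  alloy H: σ_y = 43.10 MPa, ρ = 2467 kg/m³
  alloy F: σ_y = 968.0 MPa, ρ = 4485 kg/m³
  alloy F: M = 216 kN·m/kg
  alloy R: M = 80.1 kN·m/kg
  alloy J: M = 32.0 kN·m/kg
  alloy H: M = 17.5 kN·m/kg
Alloy F has the largest M.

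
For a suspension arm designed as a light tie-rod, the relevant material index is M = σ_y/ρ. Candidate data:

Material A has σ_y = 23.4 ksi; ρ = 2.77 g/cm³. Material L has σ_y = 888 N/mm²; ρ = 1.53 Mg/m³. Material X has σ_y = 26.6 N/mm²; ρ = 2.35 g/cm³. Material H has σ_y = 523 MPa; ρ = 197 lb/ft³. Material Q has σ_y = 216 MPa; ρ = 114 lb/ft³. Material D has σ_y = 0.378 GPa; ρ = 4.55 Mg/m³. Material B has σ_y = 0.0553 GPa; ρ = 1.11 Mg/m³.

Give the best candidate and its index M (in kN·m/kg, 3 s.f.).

material L, M = 580 kN·m/kg

Putting every candidate on a common basis:
  material A: σ_y = 161.3 MPa, ρ = 2770 kg/m³
  material L: σ_y = 888.0 MPa, ρ = 1530 kg/m³
  material X: σ_y = 26.60 MPa, ρ = 2350 kg/m³
  material H: σ_y = 523.0 MPa, ρ = 3156 kg/m³
  material Q: σ_y = 216.0 MPa, ρ = 1826 kg/m³
  material D: σ_y = 378.0 MPa, ρ = 4550 kg/m³
  material B: σ_y = 55.30 MPa, ρ = 1110 kg/m³
  material L: M = 580 kN·m/kg
  material H: M = 166 kN·m/kg
  material Q: M = 118 kN·m/kg
  material D: M = 83.1 kN·m/kg
  material A: M = 58.2 kN·m/kg
  material B: M = 49.8 kN·m/kg
  material X: M = 11.3 kN·m/kg
Material L has the largest M.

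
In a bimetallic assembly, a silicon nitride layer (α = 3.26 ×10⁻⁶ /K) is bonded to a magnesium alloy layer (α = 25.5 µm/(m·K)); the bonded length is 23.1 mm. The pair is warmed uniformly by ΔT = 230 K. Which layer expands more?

magnesium alloy

α(silicon nitride) = 3.26×10⁻⁶/K vs α(magnesium alloy) = 25.5×10⁻⁶/K.
Higher α expands more for the same ΔT: magnesium alloy.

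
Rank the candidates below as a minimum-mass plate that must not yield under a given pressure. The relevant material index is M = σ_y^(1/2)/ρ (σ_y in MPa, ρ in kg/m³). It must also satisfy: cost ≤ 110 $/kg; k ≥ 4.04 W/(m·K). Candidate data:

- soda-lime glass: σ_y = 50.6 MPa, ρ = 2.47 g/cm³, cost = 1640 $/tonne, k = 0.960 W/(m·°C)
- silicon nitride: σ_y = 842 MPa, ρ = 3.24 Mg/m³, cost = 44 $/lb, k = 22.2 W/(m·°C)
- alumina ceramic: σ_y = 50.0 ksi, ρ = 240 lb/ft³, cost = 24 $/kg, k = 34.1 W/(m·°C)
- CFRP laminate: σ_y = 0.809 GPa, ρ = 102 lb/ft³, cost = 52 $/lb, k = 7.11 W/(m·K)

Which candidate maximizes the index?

Screen on constraints: cost ≤ 110 $/kg; k ≥ 4.04 W/(m·K). Survivors: silicon nitride, alumina ceramic.
After converting to SI:
  silicon nitride: σ_y = 842.0 MPa, ρ = 3240 kg/m³
  alumina ceramic: σ_y = 344.7 MPa, ρ = 3844 kg/m³
  silicon nitride: M = 8.96×10⁻³
  alumina ceramic: M = 4.83×10⁻³
The maximum is for silicon nitride.

silicon nitride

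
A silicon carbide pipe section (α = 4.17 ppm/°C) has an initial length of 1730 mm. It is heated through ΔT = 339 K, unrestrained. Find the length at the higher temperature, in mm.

1732.4 mm

ΔL = α·L₀·ΔT = 4.17×10⁻⁶ × 1730 mm × 339.0 K = 2.45 mm.
L = L₀ + ΔL = 1730 + 2.45 = 1732.4 mm.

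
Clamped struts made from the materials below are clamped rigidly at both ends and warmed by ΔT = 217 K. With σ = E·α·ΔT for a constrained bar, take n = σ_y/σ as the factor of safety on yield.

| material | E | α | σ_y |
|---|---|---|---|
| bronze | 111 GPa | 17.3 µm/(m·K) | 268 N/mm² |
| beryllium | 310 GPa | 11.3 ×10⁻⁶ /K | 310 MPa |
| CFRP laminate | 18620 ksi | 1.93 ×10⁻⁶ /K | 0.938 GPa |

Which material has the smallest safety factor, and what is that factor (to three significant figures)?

beryllium, n = 0.408

In consistent units (E in GPa, α in ×10⁻⁶/K, σ_y in MPa):
  bronze: E = 111.0, α = 17.3, σ_y = 268.0 → σ = 417 MPa, n = 0.643
  beryllium: E = 310.0, α = 11.3, σ_y = 310.0 → σ = 760 MPa, n = 0.408
  CFRP laminate: E = 128.4, α = 1.93, σ_y = 938.0 → σ = 53.8 MPa, n = 17.4
Smallest n: beryllium with n = 0.408.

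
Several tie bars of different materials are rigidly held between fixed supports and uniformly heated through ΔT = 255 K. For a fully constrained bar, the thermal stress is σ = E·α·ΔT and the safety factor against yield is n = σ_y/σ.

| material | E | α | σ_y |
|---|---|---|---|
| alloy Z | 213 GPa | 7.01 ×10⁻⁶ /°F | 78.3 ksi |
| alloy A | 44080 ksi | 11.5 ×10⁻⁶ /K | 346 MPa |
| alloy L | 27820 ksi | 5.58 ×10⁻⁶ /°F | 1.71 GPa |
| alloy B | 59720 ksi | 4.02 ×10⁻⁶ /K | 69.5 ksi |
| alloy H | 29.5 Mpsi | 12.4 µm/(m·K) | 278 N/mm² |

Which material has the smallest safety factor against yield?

alloy A

Converting E to GPa, α to ×10⁻⁶/K, σ_y to MPa, then σ and n for each:
  alloy Z: E = 213.0, α = 12.6, σ_y = 539.9 → σ = 685 MPa, n = 0.788
  alloy A: E = 303.9, α = 11.5, σ_y = 346.0 → σ = 891 MPa, n = 0.388
  alloy L: E = 191.8, α = 10.0, σ_y = 1710 → σ = 491 MPa, n = 3.48
  alloy B: E = 411.8, α = 4.02, σ_y = 479.2 → σ = 422 MPa, n = 1.14
  alloy H: E = 203.4, α = 12.4, σ_y = 278.0 → σ = 643 MPa, n = 0.432
Smallest n: alloy A with n = 0.388.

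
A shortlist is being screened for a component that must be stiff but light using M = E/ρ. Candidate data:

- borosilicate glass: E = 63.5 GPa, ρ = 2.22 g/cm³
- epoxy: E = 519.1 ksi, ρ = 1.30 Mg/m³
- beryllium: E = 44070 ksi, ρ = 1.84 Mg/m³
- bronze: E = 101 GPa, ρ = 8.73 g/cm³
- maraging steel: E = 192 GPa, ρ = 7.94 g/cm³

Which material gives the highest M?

beryllium

In SI units:
  borosilicate glass: E = 63.50 GPa, ρ = 2220 kg/m³
  epoxy: E = 3.579 GPa, ρ = 1300 kg/m³
  beryllium: E = 303.9 GPa, ρ = 1840 kg/m³
  bronze: E = 101.0 GPa, ρ = 8730 kg/m³
  maraging steel: E = 192.0 GPa, ρ = 7940 kg/m³
  beryllium: M = 165 MN·m/kg
  borosilicate glass: M = 28.6 MN·m/kg
  maraging steel: M = 24.2 MN·m/kg
  bronze: M = 11.6 MN·m/kg
  epoxy: M = 2.75 MN·m/kg
Beryllium ranks first.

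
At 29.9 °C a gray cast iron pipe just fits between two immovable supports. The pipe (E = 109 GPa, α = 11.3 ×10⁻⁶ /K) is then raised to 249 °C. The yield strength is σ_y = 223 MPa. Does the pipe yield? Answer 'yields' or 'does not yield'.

ΔT = 219.1 K. Constrained thermal stress σ = E·α·ΔT = 109.0×10³ MPa × 11.3×10⁻⁶ × 219.1 = 270 MPa (compressive).
Compare to σ_y = 223 MPa: σ ≥ σ_y, so it yields.

yields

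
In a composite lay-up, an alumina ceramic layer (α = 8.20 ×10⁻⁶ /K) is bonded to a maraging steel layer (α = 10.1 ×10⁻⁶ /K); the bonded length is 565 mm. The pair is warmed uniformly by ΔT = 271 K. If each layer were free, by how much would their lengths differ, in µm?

291 µm

Δα = |8.20 − 10.1|×10⁻⁶/K = 1.90×10⁻⁶/K.
ΔL_mismatch = Δα·L·ΔT = 1.90×10⁻⁶ × 565.0 mm × 271.0 K = 291 µm.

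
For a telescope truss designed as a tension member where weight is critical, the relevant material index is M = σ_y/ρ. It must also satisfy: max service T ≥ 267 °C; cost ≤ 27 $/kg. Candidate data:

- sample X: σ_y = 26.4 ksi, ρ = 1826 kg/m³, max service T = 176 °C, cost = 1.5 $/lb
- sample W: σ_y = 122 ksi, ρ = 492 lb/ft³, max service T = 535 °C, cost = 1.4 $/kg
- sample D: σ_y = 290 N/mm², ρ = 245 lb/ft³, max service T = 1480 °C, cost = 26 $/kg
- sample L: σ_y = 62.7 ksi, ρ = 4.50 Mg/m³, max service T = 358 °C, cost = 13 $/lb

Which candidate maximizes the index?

Screen on constraints: max service T ≥ 267 °C; cost ≤ 27 $/kg. Survivors: sample W, sample D.
After converting to SI:
  sample W: σ_y = 841.2 MPa, ρ = 7881 kg/m³
  sample D: σ_y = 290.0 MPa, ρ = 3925 kg/m³
  sample W: M = 107 kN·m/kg
  sample D: M = 73.9 kN·m/kg
Sample W has the largest M.

sample W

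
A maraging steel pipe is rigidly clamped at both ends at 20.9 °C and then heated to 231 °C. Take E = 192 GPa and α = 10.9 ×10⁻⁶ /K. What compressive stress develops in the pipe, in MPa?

ΔT = 210.1 K. Constrained thermal stress σ = E·α·ΔT = 192.0×10³ MPa × 10.9×10⁻⁶ × 210.1 = 440 MPa (compressive).

440 MPa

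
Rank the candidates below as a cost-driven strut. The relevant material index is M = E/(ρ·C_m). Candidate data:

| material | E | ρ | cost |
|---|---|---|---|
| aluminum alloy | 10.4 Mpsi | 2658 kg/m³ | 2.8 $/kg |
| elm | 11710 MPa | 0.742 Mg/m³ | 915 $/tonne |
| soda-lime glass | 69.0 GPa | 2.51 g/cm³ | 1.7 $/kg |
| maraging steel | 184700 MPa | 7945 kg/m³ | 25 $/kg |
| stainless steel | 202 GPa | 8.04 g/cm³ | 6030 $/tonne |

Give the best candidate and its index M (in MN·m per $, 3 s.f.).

Convert each candidate to consistent units, then evaluate M:
  aluminum alloy: E = 71.71 GPa, ρ = 2658 kg/m³, cost = 2.800 $/kg
  elm: E = 11.71 GPa, ρ = 742.0 kg/m³, cost = 0.9150 $/kg
  soda-lime glass: E = 69.00 GPa, ρ = 2510 kg/m³, cost = 1.700 $/kg
  maraging steel: E = 184.7 GPa, ρ = 7945 kg/m³, cost = 25.00 $/kg
  stainless steel: E = 202.0 GPa, ρ = 8040 kg/m³, cost = 6.030 $/kg
  elm: M = 17.2 MN·m per $
  soda-lime glass: M = 16.2 MN·m per $
  aluminum alloy: M = 9.63 MN·m per $
  stainless steel: M = 4.17 MN·m per $
  maraging steel: M = 0.930 MN·m per $
Elm ranks first.

elm, M = 17.2 MN·m per $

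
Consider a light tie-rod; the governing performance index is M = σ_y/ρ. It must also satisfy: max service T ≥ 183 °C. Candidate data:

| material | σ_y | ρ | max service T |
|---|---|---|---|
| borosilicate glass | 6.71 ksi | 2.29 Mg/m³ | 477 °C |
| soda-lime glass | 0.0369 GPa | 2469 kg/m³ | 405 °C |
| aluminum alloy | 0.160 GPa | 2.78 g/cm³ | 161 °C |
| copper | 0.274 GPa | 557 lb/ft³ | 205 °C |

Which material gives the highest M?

Screen on constraints: max service T ≥ 183 °C. Survivors: borosilicate glass, soda-lime glass, copper.
In SI units:
  borosilicate glass: σ_y = 46.26 MPa, ρ = 2290 kg/m³
  soda-lime glass: σ_y = 36.90 MPa, ρ = 2469 kg/m³
  copper: σ_y = 274.0 MPa, ρ = 8922 kg/m³
  copper: M = 30.7 kN·m/kg
  borosilicate glass: M = 20.2 kN·m/kg
  soda-lime glass: M = 14.9 kN·m/kg
The maximum is for copper.

copper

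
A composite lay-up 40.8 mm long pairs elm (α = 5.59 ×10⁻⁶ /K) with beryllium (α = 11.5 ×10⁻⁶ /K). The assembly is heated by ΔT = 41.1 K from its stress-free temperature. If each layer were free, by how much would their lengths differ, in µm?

Δα = |5.59 − 11.5|×10⁻⁶/K = 5.91×10⁻⁶/K.
ΔL_mismatch = Δα·L·ΔT = 5.91×10⁻⁶ × 40.8 mm × 41.1 K = 9.91 µm.

9.91 µm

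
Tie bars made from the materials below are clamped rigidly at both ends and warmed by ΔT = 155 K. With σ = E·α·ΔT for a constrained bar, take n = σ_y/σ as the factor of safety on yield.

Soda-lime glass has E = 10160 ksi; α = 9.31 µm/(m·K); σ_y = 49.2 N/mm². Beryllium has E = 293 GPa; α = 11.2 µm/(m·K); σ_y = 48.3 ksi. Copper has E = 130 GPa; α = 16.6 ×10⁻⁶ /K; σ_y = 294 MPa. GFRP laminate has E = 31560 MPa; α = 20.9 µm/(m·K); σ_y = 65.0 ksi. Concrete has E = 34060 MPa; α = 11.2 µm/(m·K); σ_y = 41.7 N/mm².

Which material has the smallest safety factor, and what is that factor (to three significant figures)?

soda-lime glass, n = 0.487

In consistent units (E in GPa, α in ×10⁻⁶/K, σ_y in MPa):
  soda-lime glass: E = 70.05, α = 9.31, σ_y = 49.20 → σ = 101 MPa, n = 0.487
  beryllium: E = 293.0, α = 11.2, σ_y = 333.0 → σ = 509 MPa, n = 0.655
  copper: E = 130.0, α = 16.6, σ_y = 294.0 → σ = 334 MPa, n = 0.879
  GFRP laminate: E = 31.56, α = 20.9, σ_y = 448.2 → σ = 102 MPa, n = 4.38
  concrete: E = 34.06, α = 11.2, σ_y = 41.70 → σ = 59.1 MPa, n = 0.705
The minimum is soda-lime glass at n = 0.487.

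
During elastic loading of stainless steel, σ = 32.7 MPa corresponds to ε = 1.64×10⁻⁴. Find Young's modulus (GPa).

E = σ/ε = 32.7 MPa / 1.64×10⁻⁴ = 199400 MPa = 199 GPa.

199 GPa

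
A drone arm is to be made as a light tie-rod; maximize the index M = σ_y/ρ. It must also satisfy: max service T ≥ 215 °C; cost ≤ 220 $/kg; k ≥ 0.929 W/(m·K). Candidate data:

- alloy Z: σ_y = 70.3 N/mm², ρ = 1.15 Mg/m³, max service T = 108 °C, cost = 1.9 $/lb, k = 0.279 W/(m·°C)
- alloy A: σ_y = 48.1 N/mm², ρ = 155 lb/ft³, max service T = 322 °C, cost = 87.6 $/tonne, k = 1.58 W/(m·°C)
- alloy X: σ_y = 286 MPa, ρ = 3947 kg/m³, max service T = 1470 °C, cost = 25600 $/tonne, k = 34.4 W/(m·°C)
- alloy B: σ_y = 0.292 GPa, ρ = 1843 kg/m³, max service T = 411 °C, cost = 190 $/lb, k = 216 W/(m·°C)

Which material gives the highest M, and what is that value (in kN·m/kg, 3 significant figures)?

Screen on constraints: max service T ≥ 215 °C; cost ≤ 220 $/kg; k ≥ 0.929 W/(m·K). Survivors: alloy A, alloy X.
After converting to SI:
  alloy A: σ_y = 48.10 MPa, ρ = 2483 kg/m³
  alloy X: σ_y = 286.0 MPa, ρ = 3947 kg/m³
  alloy X: M = 72.5 kN·m/kg
  alloy A: M = 19.4 kN·m/kg
Alloy X ranks first.

alloy X, M = 72.5 kN·m/kg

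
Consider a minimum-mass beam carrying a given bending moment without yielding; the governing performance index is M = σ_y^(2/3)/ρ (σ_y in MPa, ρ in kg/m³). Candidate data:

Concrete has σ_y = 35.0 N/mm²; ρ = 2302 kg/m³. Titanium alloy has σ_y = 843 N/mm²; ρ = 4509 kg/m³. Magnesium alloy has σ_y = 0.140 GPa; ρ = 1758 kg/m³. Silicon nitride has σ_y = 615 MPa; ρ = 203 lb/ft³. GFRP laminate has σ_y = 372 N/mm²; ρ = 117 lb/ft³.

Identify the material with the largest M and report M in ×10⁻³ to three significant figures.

Putting every candidate on a common basis:
  concrete: σ_y = 35.00 MPa, ρ = 2302 kg/m³
  titanium alloy: σ_y = 843.0 MPa, ρ = 4509 kg/m³
  magnesium alloy: σ_y = 140.0 MPa, ρ = 1758 kg/m³
  silicon nitride: σ_y = 615.0 MPa, ρ = 3252 kg/m³
  GFRP laminate: σ_y = 372.0 MPa, ρ = 1874 kg/m³
  GFRP laminate: M = 27.6×10⁻³
  silicon nitride: M = 22.2×10⁻³
  titanium alloy: M = 19.8×10⁻³
  magnesium alloy: M = 15.3×10⁻³
  concrete: M = 4.65×10⁻³
The maximum is for GFRP laminate.

GFRP laminate, M = 27.6×10⁻³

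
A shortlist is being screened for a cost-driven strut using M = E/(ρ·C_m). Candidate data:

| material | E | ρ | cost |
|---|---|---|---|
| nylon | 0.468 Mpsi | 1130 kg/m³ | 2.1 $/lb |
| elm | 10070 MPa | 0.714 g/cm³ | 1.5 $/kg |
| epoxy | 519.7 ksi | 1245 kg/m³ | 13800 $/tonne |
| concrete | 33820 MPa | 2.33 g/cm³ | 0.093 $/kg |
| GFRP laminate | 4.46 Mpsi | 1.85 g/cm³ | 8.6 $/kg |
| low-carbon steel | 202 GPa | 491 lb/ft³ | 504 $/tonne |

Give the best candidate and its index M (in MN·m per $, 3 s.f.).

concrete, M = 156 MN·m per $

Convert each candidate to consistent units, then evaluate M:
  nylon: E = 3.227 GPa, ρ = 1130 kg/m³, cost = 4.630 $/kg
  elm: E = 10.07 GPa, ρ = 714.0 kg/m³, cost = 1.500 $/kg
  epoxy: E = 3.583 GPa, ρ = 1245 kg/m³, cost = 13.80 $/kg
  concrete: E = 33.82 GPa, ρ = 2330 kg/m³, cost = 0.09300 $/kg
  GFRP laminate: E = 30.75 GPa, ρ = 1850 kg/m³, cost = 8.600 $/kg
  low-carbon steel: E = 202.0 GPa, ρ = 7865 kg/m³, cost = 0.5040 $/kg
  concrete: M = 156 MN·m per $
  low-carbon steel: M = 51.0 MN·m per $
  elm: M = 9.40 MN·m per $
  GFRP laminate: M = 1.93 MN·m per $
  nylon: M = 0.617 MN·m per $
  epoxy: M = 0.209 MN·m per $
Concrete has the largest M.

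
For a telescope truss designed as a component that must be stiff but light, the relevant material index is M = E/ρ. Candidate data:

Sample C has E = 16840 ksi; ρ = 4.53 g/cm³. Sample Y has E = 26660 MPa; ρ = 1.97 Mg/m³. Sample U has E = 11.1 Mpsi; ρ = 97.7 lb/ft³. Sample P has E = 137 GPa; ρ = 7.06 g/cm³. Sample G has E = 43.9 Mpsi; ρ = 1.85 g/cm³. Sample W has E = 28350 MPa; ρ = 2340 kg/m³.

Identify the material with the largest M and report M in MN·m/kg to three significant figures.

Putting every candidate on a common basis:
  sample C: E = 116.1 GPa, ρ = 4530 kg/m³
  sample Y: E = 26.66 GPa, ρ = 1970 kg/m³
  sample U: E = 76.53 GPa, ρ = 1565 kg/m³
  sample P: E = 137.0 GPa, ρ = 7060 kg/m³
  sample G: E = 302.7 GPa, ρ = 1850 kg/m³
  sample W: E = 28.35 GPa, ρ = 2340 kg/m³
  sample G: M = 164 MN·m/kg
  sample U: M = 48.9 MN·m/kg
  sample C: M = 25.6 MN·m/kg
  sample P: M = 19.4 MN·m/kg
  sample Y: M = 13.5 MN·m/kg
  sample W: M = 12.1 MN·m/kg
Highest index: sample G.

sample G, M = 164 MN·m/kg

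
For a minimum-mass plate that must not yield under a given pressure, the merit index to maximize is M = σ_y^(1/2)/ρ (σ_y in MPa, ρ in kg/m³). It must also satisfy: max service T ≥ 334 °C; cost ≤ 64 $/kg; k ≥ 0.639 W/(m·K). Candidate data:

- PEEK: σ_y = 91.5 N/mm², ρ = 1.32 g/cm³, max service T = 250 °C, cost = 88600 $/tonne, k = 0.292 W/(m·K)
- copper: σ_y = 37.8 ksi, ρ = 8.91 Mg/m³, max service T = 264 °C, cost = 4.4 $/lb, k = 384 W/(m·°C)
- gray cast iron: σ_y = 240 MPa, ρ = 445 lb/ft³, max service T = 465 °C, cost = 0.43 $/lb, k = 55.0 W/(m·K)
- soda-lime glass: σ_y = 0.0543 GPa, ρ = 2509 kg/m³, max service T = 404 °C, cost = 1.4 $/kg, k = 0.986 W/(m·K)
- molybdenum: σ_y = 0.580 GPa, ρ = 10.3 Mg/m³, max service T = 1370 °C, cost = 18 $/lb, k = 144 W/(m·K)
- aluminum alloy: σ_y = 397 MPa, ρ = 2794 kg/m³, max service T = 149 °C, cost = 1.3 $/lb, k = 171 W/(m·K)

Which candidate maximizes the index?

soda-lime glass

Screen on constraints: max service T ≥ 334 °C; cost ≤ 64 $/kg; k ≥ 0.639 W/(m·K). Survivors: gray cast iron, soda-lime glass, molybdenum.
After converting to SI:
  gray cast iron: σ_y = 240.0 MPa, ρ = 7128 kg/m³
  soda-lime glass: σ_y = 54.30 MPa, ρ = 2509 kg/m³
  molybdenum: σ_y = 580.0 MPa, ρ = 10300 kg/m³
  soda-lime glass: M = 2.94×10⁻³
  molybdenum: M = 2.34×10⁻³
  gray cast iron: M = 2.17×10⁻³
Highest index: soda-lime glass.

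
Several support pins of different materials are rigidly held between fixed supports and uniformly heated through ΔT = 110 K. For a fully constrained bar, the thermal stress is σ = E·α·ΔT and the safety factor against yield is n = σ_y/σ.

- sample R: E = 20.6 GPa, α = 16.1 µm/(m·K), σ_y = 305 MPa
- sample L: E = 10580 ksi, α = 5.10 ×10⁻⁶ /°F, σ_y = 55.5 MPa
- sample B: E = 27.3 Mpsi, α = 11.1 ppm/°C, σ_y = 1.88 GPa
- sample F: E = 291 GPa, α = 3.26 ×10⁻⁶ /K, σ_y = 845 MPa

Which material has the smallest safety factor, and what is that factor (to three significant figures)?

With everything in SI (GPa, ×10⁻⁶/K, MPa):
  sample R: E = 20.60, α = 16.1, σ_y = 305.0 → σ = 36.5 MPa, n = 8.36
  sample L: E = 72.95, α = 9.18, σ_y = 55.50 → σ = 73.7 MPa, n = 0.753
  sample B: E = 188.2, α = 11.1, σ_y = 1880 → σ = 230 MPa, n = 8.18
  sample F: E = 291.0, α = 3.26, σ_y = 845.0 → σ = 104 MPa, n = 8.10
The minimum is sample L at n = 0.753.

sample L, n = 0.753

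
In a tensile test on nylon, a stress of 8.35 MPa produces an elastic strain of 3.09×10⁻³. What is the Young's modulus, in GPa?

2.70 GPa

E = σ/ε = 8.35 MPa / 3.09×10⁻³ = 2702 MPa = 2.70 GPa.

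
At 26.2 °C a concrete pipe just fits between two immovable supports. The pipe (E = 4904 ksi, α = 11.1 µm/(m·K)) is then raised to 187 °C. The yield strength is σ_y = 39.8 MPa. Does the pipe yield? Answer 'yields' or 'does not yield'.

E = 4904 ksi = 33.81 GPa.
ΔT = 160.8 K. Constrained thermal stress σ = E·α·ΔT = 33.81×10³ MPa × 11.1×10⁻⁶ × 160.8 = 60.4 MPa (compressive).
Compare to σ_y = 39.8 MPa: σ ≥ σ_y, so it yields.

yields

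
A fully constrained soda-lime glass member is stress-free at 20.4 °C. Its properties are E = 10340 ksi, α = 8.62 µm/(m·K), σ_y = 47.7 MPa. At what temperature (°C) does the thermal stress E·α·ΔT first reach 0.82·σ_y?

E = 10340 ksi = 71.29 GPa.
E·α·ΔT = 39.11 MPa ⇒ ΔT = 39.11 / (71.29×10³ × 8.62×10⁻⁶) = 63.65 K.
T = 20.4 + 63.65 = 84.05 °C.

84.0 °C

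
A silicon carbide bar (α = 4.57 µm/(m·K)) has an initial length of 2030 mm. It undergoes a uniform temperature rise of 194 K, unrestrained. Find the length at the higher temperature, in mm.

ΔL = α·L₀·ΔT = 4.57×10⁻⁶ × 2030 mm × 194.0 K = 1.80 mm.
L = L₀ + ΔL = 2030 + 1.80 = 2031.8 mm.

2031.8 mm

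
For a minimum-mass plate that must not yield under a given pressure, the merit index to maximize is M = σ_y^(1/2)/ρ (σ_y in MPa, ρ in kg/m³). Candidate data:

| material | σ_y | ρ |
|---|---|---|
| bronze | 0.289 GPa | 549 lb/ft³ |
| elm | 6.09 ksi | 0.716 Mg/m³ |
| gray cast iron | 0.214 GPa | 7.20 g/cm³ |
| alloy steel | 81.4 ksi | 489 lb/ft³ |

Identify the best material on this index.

elm

Putting every candidate on a common basis:
  bronze: σ_y = 289.0 MPa, ρ = 8794 kg/m³
  elm: σ_y = 41.99 MPa, ρ = 716.0 kg/m³
  gray cast iron: σ_y = 214.0 MPa, ρ = 7200 kg/m³
  alloy steel: σ_y = 561.2 MPa, ρ = 7833 kg/m³
  elm: M = 9.05×10⁻³
  alloy steel: M = 3.02×10⁻³
  gray cast iron: M = 2.03×10⁻³
  bronze: M = 1.93×10⁻³
Elm has the largest M.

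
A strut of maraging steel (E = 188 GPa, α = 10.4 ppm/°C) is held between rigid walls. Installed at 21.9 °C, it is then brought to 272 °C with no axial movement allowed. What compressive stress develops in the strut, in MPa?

489 MPa

ΔT = 250.1 K. Constrained thermal stress σ = E·α·ΔT = 188.0×10³ MPa × 10.4×10⁻⁶ × 250.1 = 489 MPa (compressive).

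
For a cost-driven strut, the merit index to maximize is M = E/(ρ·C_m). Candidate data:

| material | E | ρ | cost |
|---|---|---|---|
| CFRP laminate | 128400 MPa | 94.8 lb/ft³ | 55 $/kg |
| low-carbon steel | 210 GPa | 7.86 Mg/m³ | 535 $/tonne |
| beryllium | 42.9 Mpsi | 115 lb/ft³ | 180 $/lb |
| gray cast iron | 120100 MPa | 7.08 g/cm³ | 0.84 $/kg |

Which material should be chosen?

Putting every candidate on a common basis:
  CFRP laminate: E = 128.4 GPa, ρ = 1519 kg/m³, cost = 55.00 $/kg
  low-carbon steel: E = 210.0 GPa, ρ = 7860 kg/m³, cost = 0.5350 $/kg
  beryllium: E = 295.8 GPa, ρ = 1842 kg/m³, cost = 396.8 $/kg
  gray cast iron: E = 120.1 GPa, ρ = 7080 kg/m³, cost = 0.8400 $/kg
  low-carbon steel: M = 49.9 MN·m per $
  gray cast iron: M = 20.2 MN·m per $
  CFRP laminate: M = 1.54 MN·m per $
  beryllium: M = 0.405 MN·m per $
Low-carbon steel has the largest M.

low-carbon steel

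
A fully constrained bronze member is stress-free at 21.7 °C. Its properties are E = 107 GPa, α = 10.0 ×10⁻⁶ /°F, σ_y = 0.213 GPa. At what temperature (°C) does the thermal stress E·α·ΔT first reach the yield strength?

132 °C

α = 10.0×10⁻⁶/°F × 9/5 = 18.0×10⁻⁶/K.
σ_y = 0.213 GPa = 213.0 MPa.
E·α·ΔT = 213.0 MPa ⇒ ΔT = 213.0 / (107.0×10³ × 18.0×10⁻⁶) = 110.6 K.
T = 21.7 + 110.6 = 132.3 °C.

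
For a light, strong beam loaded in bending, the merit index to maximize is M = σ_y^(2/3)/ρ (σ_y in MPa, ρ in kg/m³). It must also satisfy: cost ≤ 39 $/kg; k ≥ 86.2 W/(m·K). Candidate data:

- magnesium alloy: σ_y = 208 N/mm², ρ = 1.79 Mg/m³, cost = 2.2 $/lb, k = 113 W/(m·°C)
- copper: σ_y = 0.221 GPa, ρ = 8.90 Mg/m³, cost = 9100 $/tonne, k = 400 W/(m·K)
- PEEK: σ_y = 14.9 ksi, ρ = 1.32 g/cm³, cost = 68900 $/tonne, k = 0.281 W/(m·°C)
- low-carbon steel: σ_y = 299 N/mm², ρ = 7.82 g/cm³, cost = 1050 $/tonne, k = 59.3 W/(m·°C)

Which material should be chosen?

magnesium alloy

Screen on constraints: cost ≤ 39 $/kg; k ≥ 86.2 W/(m·K). Survivors: magnesium alloy, copper.
In SI units:
  magnesium alloy: σ_y = 208.0 MPa, ρ = 1790 kg/m³
  copper: σ_y = 221.0 MPa, ρ = 8900 kg/m³
  magnesium alloy: M = 19.6×10⁻³
  copper: M = 4.11×10⁻³
Magnesium alloy ranks first.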